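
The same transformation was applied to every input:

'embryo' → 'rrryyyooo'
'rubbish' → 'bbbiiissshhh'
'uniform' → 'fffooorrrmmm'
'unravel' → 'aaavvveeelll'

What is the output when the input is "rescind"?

The pattern: delete the first 3 characters, then repeat every character 3 times.
Applying both steps to "rescind": "cind", then "ccciiinnnddd".

ccciiinnnddd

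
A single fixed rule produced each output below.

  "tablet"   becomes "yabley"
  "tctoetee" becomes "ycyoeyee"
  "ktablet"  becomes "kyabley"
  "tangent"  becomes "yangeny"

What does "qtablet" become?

qyabley

The rule is to replace every "t" with "y".
Applying that to "qtablet" gives "qyabley".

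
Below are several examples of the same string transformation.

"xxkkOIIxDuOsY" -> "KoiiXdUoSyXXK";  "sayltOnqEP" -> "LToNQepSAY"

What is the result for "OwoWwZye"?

wWzYEoWO

In each case the input is transformed by: flip the case of every letter, then move the first 3 characters to the end (rotate left by 3).
For "OwoWwZye" the result is "wWzYEoWO".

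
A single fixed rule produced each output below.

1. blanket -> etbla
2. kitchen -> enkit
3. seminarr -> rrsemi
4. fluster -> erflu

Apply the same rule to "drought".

htdro

The rule is to move the last 2 characters to the front (rotate right by 2), then delete the last 2 characters.
Applying that to "drought" gives "htdro".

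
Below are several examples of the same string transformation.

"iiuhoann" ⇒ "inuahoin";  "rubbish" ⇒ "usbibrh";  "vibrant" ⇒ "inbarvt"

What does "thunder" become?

heudntr

The transformation: take characters alternately from the front and the back (1st, last, 2nd, 2nd-last, ...), then move the first 2 characters to the end (rotate left by 2).
Working it through for "thunder": intermediate "trheudn", final "heudntr".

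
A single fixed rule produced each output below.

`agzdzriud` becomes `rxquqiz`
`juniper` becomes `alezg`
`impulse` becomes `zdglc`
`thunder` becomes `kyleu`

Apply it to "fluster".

The rule is to delete the last 2 characters, then shift every letter 9 places backward in the alphabet (wrapping around).
Applying both steps to "fluster": "flust", then "wcljk".

wcljk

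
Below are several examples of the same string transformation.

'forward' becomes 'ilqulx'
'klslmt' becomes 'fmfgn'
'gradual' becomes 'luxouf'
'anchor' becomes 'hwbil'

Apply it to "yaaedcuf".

What's happening: delete the first character, then shift every letter 6 places backward in the alphabet (wrapping around).
On "yaaedcuf": the first step gives "aaedcuf", and the second then gives "uuyxwoz".

uuyxwoz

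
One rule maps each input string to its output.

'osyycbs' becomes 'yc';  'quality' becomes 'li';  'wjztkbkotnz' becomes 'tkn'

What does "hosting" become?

Rule — swap each adjacent pair of characters (1↔2, 3↔4, ...), then keep one character in every 3, starting at position 3 (positions 3rd, 6th, 9th, ...).
On "hosting": the first step gives "ohtsnig", and the second then gives "ti".

ti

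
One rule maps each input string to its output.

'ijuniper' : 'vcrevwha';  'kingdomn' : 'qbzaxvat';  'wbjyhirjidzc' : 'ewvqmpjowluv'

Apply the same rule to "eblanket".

axrgroyn

In each case the input is transformed by: swap the front and back halves of the string, then shift every letter 13 places forward in the alphabet (wrapping around) — i.e. ROT13.
On "eblanket": the first step gives "nketebla", and the second then gives "axrgroyn".
(Check on "kingdomn": → "domnking" → "qbzaxvat" ✓)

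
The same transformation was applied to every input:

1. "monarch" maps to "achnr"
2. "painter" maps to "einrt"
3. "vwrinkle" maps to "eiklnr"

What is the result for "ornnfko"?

fknno

The rule is to delete the first 2 characters, then sort the characters into alphabetical order.
"ornnfko" → "nnfko" → "fknno".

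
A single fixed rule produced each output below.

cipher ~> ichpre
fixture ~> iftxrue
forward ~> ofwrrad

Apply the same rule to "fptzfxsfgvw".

Rule — swap each adjacent pair of characters (1↔2, 3↔4, ...).
So "fptzfxsfgvw" becomes "pfztxffsvgw".

pfztxffsvgw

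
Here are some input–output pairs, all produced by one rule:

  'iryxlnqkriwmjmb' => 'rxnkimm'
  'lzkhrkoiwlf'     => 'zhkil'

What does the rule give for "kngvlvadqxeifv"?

nvvdxiv

Rule — keep every other character starting from the second (positions 2nd, 4th, 6th, ...).
So "kngvlvadqxeifv" becomes "nvvdxiv".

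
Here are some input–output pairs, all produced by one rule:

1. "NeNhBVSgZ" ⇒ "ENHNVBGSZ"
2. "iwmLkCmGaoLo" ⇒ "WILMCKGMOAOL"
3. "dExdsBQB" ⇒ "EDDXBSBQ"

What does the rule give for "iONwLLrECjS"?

OIWNLLERJCS

Rule — swap each adjacent pair of characters (1↔2, 3↔4, ...), then convert every letter to uppercase.
On "iONwLLrECjS": the first step gives "OiwNLLErjCS", and the second then gives "OIWNLLERJCS".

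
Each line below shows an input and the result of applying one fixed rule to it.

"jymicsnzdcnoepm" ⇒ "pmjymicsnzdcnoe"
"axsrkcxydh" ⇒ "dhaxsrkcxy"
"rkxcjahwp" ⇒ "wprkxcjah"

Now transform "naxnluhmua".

uanaxnluhm

The transformation: move the last 2 characters to the front (rotate right by 2).
"naxnluhmua" → "uanaxnluhm".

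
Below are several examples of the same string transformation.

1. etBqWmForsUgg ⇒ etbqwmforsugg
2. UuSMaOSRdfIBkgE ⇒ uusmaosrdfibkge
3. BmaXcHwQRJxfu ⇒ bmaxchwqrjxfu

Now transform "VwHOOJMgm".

vwhoojmgm

Rule — convert every letter to lowercase.
"VwHOOJMgm" → "vwhoojmgm".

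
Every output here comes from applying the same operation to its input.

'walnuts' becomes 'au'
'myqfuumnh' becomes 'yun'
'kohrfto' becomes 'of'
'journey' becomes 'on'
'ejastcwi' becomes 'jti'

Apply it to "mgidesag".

geg

What's happening: keep one character in every 3, starting at position 2 (positions 2nd, 5th, 8th, ...).
Applying that to "mgidesag" gives "geg".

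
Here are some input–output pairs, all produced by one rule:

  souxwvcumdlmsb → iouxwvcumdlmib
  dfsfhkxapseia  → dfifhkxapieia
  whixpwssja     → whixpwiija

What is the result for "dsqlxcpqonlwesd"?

diqlxcpqonlweid

Each output is the input with this applied: replace every "s" with "i".
On "dsqlxcpqonlwesd" that produces "diqlxcpqonlweid".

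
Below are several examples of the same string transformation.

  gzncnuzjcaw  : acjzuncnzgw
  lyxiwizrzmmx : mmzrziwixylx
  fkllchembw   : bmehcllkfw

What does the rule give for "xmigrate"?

targimxe

Looking at the pairs, the operation is to move the last character to the front, then reverse the string.
For "xmigrate" the result is "targimxe".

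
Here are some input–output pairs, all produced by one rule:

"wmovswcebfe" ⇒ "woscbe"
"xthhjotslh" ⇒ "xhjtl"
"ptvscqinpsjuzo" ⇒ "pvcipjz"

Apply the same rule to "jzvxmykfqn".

jvmkq

The transformation: keep every other character starting from the first (positions 1st, 3rd, 5th, ...).
So "jzvxmykfqn" becomes "jvmkq".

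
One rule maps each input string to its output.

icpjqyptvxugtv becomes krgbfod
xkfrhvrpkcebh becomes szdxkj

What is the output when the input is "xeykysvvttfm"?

msadbu

Each output is the input with this applied: shift every letter 8 places forward in the alphabet (wrapping around), then keep every other character starting from the second (positions 2nd, 4th, 6th, ...).
For "xeykysvvttfm", step one produces "fmgsgaddbbnu"; step two turns that into "msadbu".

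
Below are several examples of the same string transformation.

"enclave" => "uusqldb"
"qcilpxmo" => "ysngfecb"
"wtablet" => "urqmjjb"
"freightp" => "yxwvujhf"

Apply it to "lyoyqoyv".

ooolgeeb

In each case the input is transformed by: shift every letter 10 places backward in the alphabet (wrapping around), then sort the characters into reverse alphabetical order.
On "lyoyqoyv": the first step gives "boeogeol", and the second then gives "ooolgeeb".
(Check on "freightp": → "vhuywxjf" → "yxwvujhf" ✓)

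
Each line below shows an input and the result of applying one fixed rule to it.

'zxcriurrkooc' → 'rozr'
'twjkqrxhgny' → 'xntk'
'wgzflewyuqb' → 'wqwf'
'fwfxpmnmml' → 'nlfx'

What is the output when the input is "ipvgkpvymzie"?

vzig

The transformation: keep one character in every 3, starting at position 1 (positions 1st, 4th, 7th, ...), then move the first 2 characters to the end (rotate left by 2).
Applying both steps to "ipvgkpvymzie": "igvz", then "vzig".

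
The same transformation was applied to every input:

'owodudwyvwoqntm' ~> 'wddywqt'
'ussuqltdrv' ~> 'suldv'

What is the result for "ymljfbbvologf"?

The transformation: keep every other character starting from the second (positions 2nd, 4th, 6th, ...).
"ymljfbbvologf" → "mjbvlg".

mjbvlg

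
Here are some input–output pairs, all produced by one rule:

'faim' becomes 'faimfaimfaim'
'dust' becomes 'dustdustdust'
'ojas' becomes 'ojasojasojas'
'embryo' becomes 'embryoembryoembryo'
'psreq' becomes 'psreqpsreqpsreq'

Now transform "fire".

The pattern: write the whole string 3 times in a row.
Applying that to "fire" gives "firefirefire".

firefirefire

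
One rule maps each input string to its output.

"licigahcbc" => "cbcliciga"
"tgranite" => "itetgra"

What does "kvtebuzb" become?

Looking at the pairs, the operation is to move the last 3 characters to the front (rotate right by 3), then delete the last character.
Doing the same to "kvtebuzb": "uzbkvte".

uzbkvte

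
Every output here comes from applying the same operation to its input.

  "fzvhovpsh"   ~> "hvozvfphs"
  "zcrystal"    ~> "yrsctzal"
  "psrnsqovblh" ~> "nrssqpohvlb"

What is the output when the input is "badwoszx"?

wdoasbzx

In each case the input is transformed by: move the first 3 characters to the end (rotate left by 3), then take characters alternately from the front and the back (1st, last, 2nd, 2nd-last, ...).
Working it through for "badwoszx": intermediate "woszxbad", final "wdoasbzx".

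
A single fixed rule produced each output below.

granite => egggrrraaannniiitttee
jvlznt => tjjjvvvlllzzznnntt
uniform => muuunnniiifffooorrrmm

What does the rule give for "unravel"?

luuunnnrrraaavvveeell

Each output is the input with this applied: repeat every character 3 times, then move the last character to the front.
For "unravel", step one produces "uuunnnrrraaavvveeelll"; step two turns that into "luuunnnrrraaavvveeell".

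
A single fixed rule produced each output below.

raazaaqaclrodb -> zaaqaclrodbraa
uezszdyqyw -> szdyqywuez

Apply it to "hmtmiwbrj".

Looking at the pairs, the operation is to move the first 3 characters to the end (rotate left by 3).
Applying that to "hmtmiwbrj" gives "miwbrjhmt".

miwbrjhmt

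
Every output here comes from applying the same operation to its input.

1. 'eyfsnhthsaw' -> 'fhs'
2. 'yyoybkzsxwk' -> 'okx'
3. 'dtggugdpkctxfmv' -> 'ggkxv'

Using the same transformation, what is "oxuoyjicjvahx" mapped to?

The pattern: keep one character in every 3, starting at position 3 (positions 3rd, 6th, 9th, ...).
On "oxuoyjicjvahx" that produces "ujjh".

ujjh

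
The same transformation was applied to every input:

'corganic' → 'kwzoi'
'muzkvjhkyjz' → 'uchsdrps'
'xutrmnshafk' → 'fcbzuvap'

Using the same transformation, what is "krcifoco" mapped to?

The rule is to shift every letter 8 places forward in the alphabet (wrapping around), then delete the last 3 characters.
Applying both steps to "krcifoco": "szkqnwkw", then "szkqn".
(Check on "xutrmnshafk": → "fcbzuvapins" → "fcbzuvap" ✓)

szkqn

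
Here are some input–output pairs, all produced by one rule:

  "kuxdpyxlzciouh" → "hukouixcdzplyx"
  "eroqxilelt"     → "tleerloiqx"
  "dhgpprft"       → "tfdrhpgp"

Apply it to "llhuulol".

The rule is to move the last character to the front, then take characters alternately from the front and the back (1st, last, 2nd, 2nd-last, ...).
On "llhuulol": the first step gives "lllhuulo", and the second then gives "lollluhu".

lollluhu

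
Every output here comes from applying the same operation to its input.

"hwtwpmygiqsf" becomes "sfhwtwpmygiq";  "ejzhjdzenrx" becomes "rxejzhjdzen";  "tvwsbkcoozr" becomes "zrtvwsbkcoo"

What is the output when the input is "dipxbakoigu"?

Each output is the input with this applied: move the last 2 characters to the front (rotate right by 2).
Doing the same to "dipxbakoigu": "gudipxbakoi".

gudipxbakoi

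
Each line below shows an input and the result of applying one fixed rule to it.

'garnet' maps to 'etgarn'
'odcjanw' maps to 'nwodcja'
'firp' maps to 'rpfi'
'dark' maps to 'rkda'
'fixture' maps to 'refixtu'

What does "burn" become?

rnbu

Each output is the input with this applied: move the last 2 characters to the front (rotate right by 2).
So "burn" becomes "rnbu".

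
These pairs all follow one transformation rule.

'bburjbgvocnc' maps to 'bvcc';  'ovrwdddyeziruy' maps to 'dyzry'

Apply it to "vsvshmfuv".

The pattern: keep every other character starting from the second (positions 2nd, 4th, 6th, ...), then delete the first 2 characters.
On "vsvshmfuv": the first step gives "ssmu", and the second then gives "mu".

mu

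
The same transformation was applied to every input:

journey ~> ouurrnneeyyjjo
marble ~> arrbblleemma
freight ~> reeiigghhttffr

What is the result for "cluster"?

The transformation: double every character, then move the first 3 characters to the end (rotate left by 3).
"cluster" → "luusstteerrccl".
(Check on "marble": → "mmaarrbbllee" → "arrbblleemma" ✓)

luusstteerrccl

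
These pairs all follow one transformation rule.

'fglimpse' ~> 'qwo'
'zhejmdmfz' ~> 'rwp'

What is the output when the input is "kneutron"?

The rule is to shift every letter 10 places forward in the alphabet (wrapping around), then keep one character in every 3, starting at position 2 (positions 2nd, 5th, 8th, ...).
For "kneutron", step one produces "uxoedbyx"; step two turns that into "xdx".

xdx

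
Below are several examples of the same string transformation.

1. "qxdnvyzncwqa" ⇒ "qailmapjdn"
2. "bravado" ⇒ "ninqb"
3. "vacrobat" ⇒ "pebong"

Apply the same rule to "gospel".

Each output is the input with this applied: delete the first 2 characters, then shift every letter 13 places forward in the alphabet (wrapping around) — i.e. ROT13.
Working it through for "gospel": intermediate "spel", final "fcry".

fcry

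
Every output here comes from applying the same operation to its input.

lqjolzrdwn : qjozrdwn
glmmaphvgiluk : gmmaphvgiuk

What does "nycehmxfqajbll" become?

nycehmxfqajb

The transformation: remove every "l".
So "nycehmxfqajbll" becomes "nycehmxfqajb".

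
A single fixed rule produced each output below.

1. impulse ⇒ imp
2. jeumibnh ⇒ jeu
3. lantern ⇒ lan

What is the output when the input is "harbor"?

har

In each case the input is transformed by: keep only the first 3 characters.
Applying that to "harbor" gives "har".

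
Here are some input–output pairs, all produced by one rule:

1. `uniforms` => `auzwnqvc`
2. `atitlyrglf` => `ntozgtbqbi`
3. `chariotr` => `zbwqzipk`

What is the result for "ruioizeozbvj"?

rdjhwmhqwqcz

The pattern: shift every letter 8 places forward in the alphabet (wrapping around), then reverse the string.
Working it through for "ruioizeozbvj": intermediate "zcqwqhmwhjdr", final "rdjhwmhqwqcz".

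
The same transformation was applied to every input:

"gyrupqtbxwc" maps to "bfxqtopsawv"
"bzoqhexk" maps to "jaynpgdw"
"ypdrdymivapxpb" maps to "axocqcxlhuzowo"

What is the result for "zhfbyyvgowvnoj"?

iygeaxxufnvumn

Looking at the pairs, the operation is to shift every letter 1 place backward in the alphabet (wrapping around), then move the last character to the front.
For "zhfbyyvgowvnoj" the result is "iygeaxxufnvumn".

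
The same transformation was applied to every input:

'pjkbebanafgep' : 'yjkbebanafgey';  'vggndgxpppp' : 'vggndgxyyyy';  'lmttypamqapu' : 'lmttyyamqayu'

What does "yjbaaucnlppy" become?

yjbaaucnlyyy

In each case the input is transformed by: replace every "p" with "y".
Applying that to "yjbaaucnlppy" gives "yjbaaucnlyyy".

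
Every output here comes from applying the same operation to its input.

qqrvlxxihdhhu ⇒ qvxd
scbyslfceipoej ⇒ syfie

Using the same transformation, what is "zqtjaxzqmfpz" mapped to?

Rule — delete the last character, then keep one character in every 3, starting at position 1 (positions 1st, 4th, 7th, ...).
Starting from "zqtjaxzqmfpz": after the first operation, "zqtjaxzqmfp"; after the second, "zjzf".

zjzf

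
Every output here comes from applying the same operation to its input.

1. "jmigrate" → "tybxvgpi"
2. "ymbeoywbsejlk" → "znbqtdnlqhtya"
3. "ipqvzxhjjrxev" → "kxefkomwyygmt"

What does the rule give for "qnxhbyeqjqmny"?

The transformation: move the last character to the front, then shift every letter 11 places backward in the alphabet (wrapping around).
For "qnxhbyeqjqmny", step one produces "yqnxhbyeqjqmn"; step two turns that into "nfcmwqntfyfbc".

nfcmwqntfyfbc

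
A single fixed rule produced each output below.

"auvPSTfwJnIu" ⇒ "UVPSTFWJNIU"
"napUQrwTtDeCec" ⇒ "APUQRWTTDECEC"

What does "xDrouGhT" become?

The transformation: delete the first character, then convert every letter to uppercase.
Starting from "xDrouGhT": after the first operation, "DrouGhT"; after the second, "DROUGHT".

DROUGHT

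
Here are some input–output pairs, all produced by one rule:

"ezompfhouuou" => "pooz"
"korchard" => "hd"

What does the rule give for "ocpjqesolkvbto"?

qovo

The pattern: move the first 2 characters to the end (rotate left by 2), then keep one character in every 3, starting at position 3 (positions 3rd, 6th, 9th, ...).
For "ocpjqesolkvbto", step one produces "pjqesolkvbtooc"; step two turns that into "qovo".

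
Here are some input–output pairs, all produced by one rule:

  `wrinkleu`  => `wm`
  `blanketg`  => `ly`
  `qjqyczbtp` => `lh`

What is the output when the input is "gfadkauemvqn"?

The rule is to shift every letter 8 places backward in the alphabet (wrapping around), then keep only the last 2 characters.
For "gfadkauemvqn", step one produces "yxsvcsmwenif"; step two turns that into "if".

if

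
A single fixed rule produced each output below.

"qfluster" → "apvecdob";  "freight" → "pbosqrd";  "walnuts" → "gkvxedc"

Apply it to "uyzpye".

eijzio

Each output is the input with this applied: shift every letter 10 places forward in the alphabet (wrapping around).
So "uyzpye" becomes "eijzio".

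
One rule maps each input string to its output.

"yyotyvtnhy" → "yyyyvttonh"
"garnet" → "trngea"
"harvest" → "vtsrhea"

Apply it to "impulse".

uspmlie

Each output is the input with this applied: sort the characters into reverse alphabetical order.
So "impulse" becomes "uspmlie".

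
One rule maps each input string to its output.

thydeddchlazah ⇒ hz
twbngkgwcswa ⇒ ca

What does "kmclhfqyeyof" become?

The transformation: keep one character in every 3, starting at position 3 (positions 3rd, 6th, 9th, ...), then delete the first 2 characters.
"kmclhfqyeyof" → "cfef" → "ef".

ef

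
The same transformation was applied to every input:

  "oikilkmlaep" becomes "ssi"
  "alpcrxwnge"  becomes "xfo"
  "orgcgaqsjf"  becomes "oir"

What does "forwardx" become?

zz

The rule is to keep one character in every 3, starting at position 3 (positions 3rd, 6th, 9th, ...), then shift every letter 8 places forward in the alphabet (wrapping around).
Working it through for "forwardx": intermediate "rr", final "zz".
(Check on "alpcrxwnge": → "pxg" → "xfo" ✓)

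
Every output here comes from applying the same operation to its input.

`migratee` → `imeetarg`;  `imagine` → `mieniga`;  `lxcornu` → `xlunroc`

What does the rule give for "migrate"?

imetarg

In each case the input is transformed by: move the first 2 characters to the end (rotate left by 2), then reverse the string.
Applying both steps to "migrate": "gratemi", then "imetarg".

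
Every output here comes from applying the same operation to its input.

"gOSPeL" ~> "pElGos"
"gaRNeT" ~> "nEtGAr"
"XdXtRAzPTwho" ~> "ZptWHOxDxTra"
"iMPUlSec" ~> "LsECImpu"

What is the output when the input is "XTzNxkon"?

XKONxtZn

The transformation: swap the front and back halves of the string, then flip the case of every letter.
Applying both steps to "XTzNxkon": "xkonXTzN", then "XKONxtZn".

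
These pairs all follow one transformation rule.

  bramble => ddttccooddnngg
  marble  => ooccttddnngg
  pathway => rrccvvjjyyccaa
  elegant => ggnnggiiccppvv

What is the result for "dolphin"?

The pattern: double every character, then shift every letter 2 places forward in the alphabet (wrapping around).
Starting from "dolphin": after the first operation, "ddoollpphhiinn"; after the second, "ffqqnnrrjjkkpp".

ffqqnnrrjjkkpp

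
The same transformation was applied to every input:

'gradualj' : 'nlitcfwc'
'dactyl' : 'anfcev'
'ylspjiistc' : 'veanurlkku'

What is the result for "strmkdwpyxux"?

The rule is to move the last 2 characters to the front (rotate right by 2), then shift every letter 2 places forward in the alphabet (wrapping around).
Starting from "strmkdwpyxux": after the first operation, "uxstrmkdwpyx"; after the second, "wzuvtomfyraz".

wzuvtomfyraz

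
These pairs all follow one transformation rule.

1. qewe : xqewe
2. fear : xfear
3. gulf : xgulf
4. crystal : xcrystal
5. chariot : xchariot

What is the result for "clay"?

xclay

The pattern: prepend "x".
Applying that to "clay" gives "xclay".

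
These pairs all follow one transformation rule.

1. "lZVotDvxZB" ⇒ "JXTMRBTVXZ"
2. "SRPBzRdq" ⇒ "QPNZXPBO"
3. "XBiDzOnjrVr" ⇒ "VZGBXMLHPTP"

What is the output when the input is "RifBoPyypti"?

Rule — shift every letter 2 places backward in the alphabet (wrapping around), then convert every letter to uppercase.
On "RifBoPyypti": the first step gives "PgdZmNwwnrg", and the second then gives "PGDZMNWWNRG".

PGDZMNWWNRG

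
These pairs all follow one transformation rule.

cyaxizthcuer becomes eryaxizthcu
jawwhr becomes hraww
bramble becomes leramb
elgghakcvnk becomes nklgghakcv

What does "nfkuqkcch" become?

chfkuqkc

Looking at the pairs, the operation is to delete the first character, then move the last 2 characters to the front (rotate right by 2).
"nfkuqkcch" → "fkuqkcch" → "chfkuqkc".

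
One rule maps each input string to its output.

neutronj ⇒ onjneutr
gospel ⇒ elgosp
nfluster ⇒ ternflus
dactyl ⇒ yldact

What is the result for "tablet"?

Rule — swap the front and back halves of the string, then move the first character to the end.
Starting from "tablet": after the first operation, "lettab"; after the second, "ettabl".
(Check on "dactyl": → "tyldac" → "yldact" ✓)

ettabl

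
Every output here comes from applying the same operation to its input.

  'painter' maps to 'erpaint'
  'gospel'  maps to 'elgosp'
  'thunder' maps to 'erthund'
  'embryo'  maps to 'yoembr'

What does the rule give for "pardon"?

onpard

Each output is the input with this applied: move the last 2 characters to the front (rotate right by 2).
On "pardon" that produces "onpard".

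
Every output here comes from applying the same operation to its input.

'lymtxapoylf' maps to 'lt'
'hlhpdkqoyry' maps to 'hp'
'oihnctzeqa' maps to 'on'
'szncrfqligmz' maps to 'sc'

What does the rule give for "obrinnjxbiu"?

What's happening: keep one character in every 3, starting at position 1 (positions 1st, 4th, 7th, ...), then delete the last 2 characters.
On "obrinnjxbiu" that produces "oi".
(Check on "hlhpdkqoyry": → "hpqr" → "hp" ✓)

oi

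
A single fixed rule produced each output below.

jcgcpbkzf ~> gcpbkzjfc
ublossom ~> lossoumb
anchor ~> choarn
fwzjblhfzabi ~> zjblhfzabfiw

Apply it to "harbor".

Each output is the input with this applied: swap the first and last characters, then move the first 2 characters to the end (rotate left by 2).
Working it through for "harbor": intermediate "rarboh", final "rbohra".

rbohra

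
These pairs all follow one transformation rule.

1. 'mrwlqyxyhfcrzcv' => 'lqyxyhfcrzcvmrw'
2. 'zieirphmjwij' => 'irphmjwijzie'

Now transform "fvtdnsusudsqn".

In each case the input is transformed by: move the first 3 characters to the end (rotate left by 3).
Doing the same to "fvtdnsusudsqn": "dnsusudsqnfvt".

dnsusudsqnfvt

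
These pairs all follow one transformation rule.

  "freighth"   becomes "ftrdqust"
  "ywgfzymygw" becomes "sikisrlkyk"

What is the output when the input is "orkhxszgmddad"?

Rule — move the last 2 characters to the front (rotate right by 2), then shift every letter 12 places forward in the alphabet (wrapping around).
On "orkhxszgmddad": the first step gives "adorkhxszgmdd", and the second then gives "mpadwtjelsypp".

mpadwtjelsypp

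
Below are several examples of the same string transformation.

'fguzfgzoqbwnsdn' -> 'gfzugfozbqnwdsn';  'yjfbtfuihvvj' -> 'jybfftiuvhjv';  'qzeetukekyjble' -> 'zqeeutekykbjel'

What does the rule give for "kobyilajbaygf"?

What's happening: swap each adjacent pair of characters (1↔2, 3↔4, ...).
On "kobyilajbaygf" that produces "okyblijaabgyf".

okyblijaabgyf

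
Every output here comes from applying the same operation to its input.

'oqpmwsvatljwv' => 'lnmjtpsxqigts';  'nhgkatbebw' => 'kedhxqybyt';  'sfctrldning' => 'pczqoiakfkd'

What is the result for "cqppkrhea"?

znmmhoebx

The transformation: shift every letter 3 places backward in the alphabet (wrapping around).
For "cqppkrhea" the result is "znmmhoebx".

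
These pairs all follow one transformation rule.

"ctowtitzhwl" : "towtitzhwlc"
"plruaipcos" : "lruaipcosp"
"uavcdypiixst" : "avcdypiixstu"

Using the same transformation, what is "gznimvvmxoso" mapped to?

Each output is the input with this applied: move the first character to the end.
Applying that to "gznimvvmxoso" gives "znimvvmxosog".

znimvvmxosog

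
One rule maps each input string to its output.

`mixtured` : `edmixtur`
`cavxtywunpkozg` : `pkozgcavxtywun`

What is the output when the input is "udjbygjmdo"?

In each case the input is transformed by: swap the front and back halves of the string, then move the first 2 characters to the end (rotate left by 2).
On "udjbygjmdo" that produces "mdoudjbygj".

mdoudjbygj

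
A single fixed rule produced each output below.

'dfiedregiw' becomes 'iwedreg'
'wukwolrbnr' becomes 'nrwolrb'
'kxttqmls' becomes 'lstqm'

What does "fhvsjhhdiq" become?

iqsjhhd

Looking at the pairs, the operation is to delete the first 3 characters, then move the last 2 characters to the front (rotate right by 2).
For "fhvsjhhdiq", step one produces "sjhhdiq"; step two turns that into "iqsjhhd".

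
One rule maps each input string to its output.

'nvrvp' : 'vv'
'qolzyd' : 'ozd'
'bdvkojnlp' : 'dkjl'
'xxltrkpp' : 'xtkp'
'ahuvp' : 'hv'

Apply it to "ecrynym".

cyy

Looking at the pairs, the operation is to keep every other character starting from the second (positions 2nd, 4th, 6th, ...).
On "ecrynym" that produces "cyy".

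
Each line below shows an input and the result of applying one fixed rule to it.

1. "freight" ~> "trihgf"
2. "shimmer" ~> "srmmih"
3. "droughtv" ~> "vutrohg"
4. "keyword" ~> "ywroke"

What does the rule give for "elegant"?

Looking at the pairs, the operation is to sort the characters into reverse alphabetical order, then delete the last character.
Working it through for "elegant": intermediate "tnlgeea", final "tnlgee".
(Check on "freight": → "trihgfe" → "trihgf" ✓)

tnlgee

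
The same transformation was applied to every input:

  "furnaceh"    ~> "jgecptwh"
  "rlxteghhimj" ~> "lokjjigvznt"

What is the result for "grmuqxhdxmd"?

The transformation: shift every letter 2 places forward in the alphabet (wrapping around), then reverse the string.
On "grmuqxhdxmd": the first step gives "itowszjfzof", and the second then gives "fozfjzswoti".

fozfjzswoti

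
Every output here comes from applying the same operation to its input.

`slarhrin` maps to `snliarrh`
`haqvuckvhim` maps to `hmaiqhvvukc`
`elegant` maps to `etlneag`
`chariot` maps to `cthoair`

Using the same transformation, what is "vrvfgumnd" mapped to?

vdrnvmfug

In each case the input is transformed by: take characters alternately from the front and the back (1st, last, 2nd, 2nd-last, ...).
So "vrvfgumnd" becomes "vdrnvmfug".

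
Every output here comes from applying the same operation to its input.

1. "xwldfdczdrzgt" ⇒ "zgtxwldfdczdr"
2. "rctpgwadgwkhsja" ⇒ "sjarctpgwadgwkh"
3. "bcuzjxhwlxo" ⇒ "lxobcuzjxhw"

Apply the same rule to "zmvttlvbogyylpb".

The transformation: move the last 3 characters to the front (rotate right by 3).
"zmvttlvbogyylpb" → "lpbzmvttlvbogyy".

lpbzmvttlvbogyy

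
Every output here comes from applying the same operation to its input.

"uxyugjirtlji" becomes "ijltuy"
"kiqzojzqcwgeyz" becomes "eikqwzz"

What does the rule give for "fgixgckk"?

fgkx

Each output is the input with this applied: sort the characters into alphabetical order, then keep every other character starting from the second (positions 2nd, 4th, 6th, ...).
On "fgixgckk": the first step gives "cfggikkx", and the second then gives "fgkx".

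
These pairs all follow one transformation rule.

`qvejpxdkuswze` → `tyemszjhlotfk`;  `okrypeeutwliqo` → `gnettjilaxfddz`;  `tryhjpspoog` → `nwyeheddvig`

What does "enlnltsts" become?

acaihihtc

Rule — shift every letter 11 places backward in the alphabet (wrapping around), then move the first 2 characters to the end (rotate left by 2).
Working it through for "enlnltsts": intermediate "tcacaihih", final "acaihihtc".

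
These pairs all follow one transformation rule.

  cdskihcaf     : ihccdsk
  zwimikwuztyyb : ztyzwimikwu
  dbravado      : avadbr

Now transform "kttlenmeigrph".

igrkttlenme

Rule — delete the last 2 characters, then move the last 3 characters to the front (rotate right by 3).
Applying both steps to "kttlenmeigrph": "kttlenmeigr", then "igrkttlenme".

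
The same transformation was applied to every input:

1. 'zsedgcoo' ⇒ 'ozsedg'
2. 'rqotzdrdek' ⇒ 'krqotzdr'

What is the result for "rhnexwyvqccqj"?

The rule is to move the last character to the front, then delete the last 2 characters.
Applying both steps to "rhnexwyvqccqj": "jrhnexwyvqccq", then "jrhnexwyvqc".

jrhnexwyvqc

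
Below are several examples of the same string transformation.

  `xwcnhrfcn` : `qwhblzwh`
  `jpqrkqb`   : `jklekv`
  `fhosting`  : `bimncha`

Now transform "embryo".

gvlsi

The rule is to shift every letter 6 places backward in the alphabet (wrapping around), then delete the first character.
"embryo" → "ygvlsi" → "gvlsi".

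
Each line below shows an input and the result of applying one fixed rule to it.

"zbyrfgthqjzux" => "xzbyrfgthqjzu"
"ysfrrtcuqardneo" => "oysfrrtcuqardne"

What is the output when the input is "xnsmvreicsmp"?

pxnsmvreicsm

Each output is the input with this applied: move the last character to the front.
On "xnsmvreicsmp" that produces "pxnsmvreicsm".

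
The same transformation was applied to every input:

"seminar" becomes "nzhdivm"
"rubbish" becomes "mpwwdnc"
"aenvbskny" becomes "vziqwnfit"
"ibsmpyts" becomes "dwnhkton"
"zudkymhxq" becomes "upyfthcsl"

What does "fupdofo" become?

Rule — shift every letter 5 places backward in the alphabet (wrapping around).
"fupdofo" → "apkyjaj".

apkyjaj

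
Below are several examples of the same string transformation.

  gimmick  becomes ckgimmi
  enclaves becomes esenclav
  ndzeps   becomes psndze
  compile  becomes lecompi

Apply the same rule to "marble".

lemarb

The rule is to move the last 2 characters to the front (rotate right by 2).
On "marble" that produces "lemarb".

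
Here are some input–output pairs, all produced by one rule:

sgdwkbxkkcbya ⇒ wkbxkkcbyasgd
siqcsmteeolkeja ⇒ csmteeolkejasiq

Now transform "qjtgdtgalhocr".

gdtgalhocrqjt

Each output is the input with this applied: move the first 3 characters to the end (rotate left by 3).
For "qjtgdtgalhocr" the result is "gdtgalhocrqjt".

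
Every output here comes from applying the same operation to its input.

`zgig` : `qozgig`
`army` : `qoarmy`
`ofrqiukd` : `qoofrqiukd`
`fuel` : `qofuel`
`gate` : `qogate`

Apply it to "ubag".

The transformation: prepend "qo".
Applying that to "ubag" gives "qoubag".

qoubag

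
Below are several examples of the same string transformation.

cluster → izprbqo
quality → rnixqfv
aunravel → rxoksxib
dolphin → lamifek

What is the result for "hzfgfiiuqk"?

wedcfcrfhn

The pattern: shift every letter 3 places backward in the alphabet (wrapping around), then swap each adjacent pair of characters (1↔2, 3↔4, ...).
On "hzfgfiiuqk": the first step gives "ewcdcffrnh", and the second then gives "wedcfcrfhn".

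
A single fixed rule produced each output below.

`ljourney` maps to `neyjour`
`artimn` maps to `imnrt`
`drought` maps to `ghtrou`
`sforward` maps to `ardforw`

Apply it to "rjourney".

neyjour

In each case the input is transformed by: delete the first character, then move the last 3 characters to the front (rotate right by 3).
For "rjourney", step one produces "journey"; step two turns that into "neyjour".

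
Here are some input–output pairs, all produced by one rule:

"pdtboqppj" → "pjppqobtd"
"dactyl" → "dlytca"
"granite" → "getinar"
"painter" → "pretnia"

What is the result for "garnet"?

The rule is to reverse the string, then move the last character to the front.
Applying both steps to "garnet": "tenrag", then "gtenra".

gtenra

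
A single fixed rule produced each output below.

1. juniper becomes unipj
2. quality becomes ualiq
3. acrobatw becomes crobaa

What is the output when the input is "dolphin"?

Rule — delete the last 2 characters, then move the first character to the end.
Working it through for "dolphin": intermediate "dolph", final "olphd".
(Check on "acrobatw": → "acroba" → "crobaa" ✓)

olphd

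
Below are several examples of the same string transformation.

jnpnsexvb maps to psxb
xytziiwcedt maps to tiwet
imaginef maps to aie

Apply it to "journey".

uny

What's happening: delete the first character, then keep every other character starting from the second (positions 2nd, 4th, 6th, ...).
Doing the same to "journey": "uny".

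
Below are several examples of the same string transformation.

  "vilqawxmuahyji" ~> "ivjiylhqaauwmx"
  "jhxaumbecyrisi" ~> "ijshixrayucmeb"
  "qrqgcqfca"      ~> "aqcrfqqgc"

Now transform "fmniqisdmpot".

tfompnmidqsi

In each case the input is transformed by: take characters alternately from the front and the back (1st, last, 2nd, 2nd-last, ...), then swap each adjacent pair of characters (1↔2, 3↔4, ...).
So "fmniqisdmpot" becomes "tfompnmidqsi".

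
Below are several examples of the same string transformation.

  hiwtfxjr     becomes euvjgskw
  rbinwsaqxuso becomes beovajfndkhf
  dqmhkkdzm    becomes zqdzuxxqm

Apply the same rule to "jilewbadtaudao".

The transformation: shift every letter 13 places forward in the alphabet (wrapping around) — i.e. ROT13, then move the last character to the front.
For "jilewbadtaudao", step one produces "wvyrjonqgnhqnb"; step two turns that into "bwvyrjonqgnhqn".

bwvyrjonqgnhqn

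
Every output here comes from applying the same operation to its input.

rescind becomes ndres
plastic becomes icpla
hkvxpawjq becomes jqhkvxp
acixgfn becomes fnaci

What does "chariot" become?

In each case the input is transformed by: move the last 2 characters to the front (rotate right by 2), then delete the last 2 characters.
For "chariot", step one produces "otchari"; step two turns that into "otcha".

otcha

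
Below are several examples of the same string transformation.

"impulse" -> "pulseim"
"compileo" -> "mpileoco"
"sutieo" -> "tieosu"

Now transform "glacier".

The pattern: move the first 2 characters to the end (rotate left by 2).
On "glacier" that produces "aciergl".

aciergl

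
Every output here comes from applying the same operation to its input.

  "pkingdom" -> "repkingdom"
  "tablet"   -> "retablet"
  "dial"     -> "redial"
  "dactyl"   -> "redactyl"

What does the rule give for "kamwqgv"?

rekamwqgv

Looking at the pairs, the operation is to prepend "re".
On "kamwqgv" that produces "rekamwqgv".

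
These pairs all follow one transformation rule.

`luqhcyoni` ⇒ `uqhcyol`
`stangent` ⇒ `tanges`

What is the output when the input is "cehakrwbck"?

ehakrwbc

The transformation: delete the last 2 characters, then move the first character to the end.
"cehakrwbck" → "cehakrwb" → "ehakrwbc".
(Check on "stangent": → "stange" → "tanges" ✓)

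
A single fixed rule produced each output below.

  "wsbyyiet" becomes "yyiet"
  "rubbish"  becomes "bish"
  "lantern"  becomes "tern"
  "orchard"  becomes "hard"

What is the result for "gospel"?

pel

The transformation: delete the first 3 characters.
On "gospel" that produces "pel".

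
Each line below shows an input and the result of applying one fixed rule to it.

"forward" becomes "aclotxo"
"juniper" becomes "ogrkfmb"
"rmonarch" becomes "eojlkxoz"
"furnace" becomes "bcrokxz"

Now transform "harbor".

The rule is to shift every letter 3 places backward in the alphabet (wrapping around), then move the last character to the front.
Applying both steps to "harbor": "exoylo", then "oexoyl".
(Check on "forward": → "clotxoa" → "aclotxo" ✓)

oexoyl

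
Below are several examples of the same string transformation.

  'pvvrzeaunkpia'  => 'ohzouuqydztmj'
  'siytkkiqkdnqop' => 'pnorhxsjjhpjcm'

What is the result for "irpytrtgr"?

sfqhqoxsq

The transformation: move the last 3 characters to the front (rotate right by 3), then shift every letter 1 place backward in the alphabet (wrapping around).
On "irpytrtgr" that produces "sfqhqoxsq".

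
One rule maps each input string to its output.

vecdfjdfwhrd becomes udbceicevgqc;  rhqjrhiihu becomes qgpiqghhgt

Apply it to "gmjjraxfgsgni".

fliiqzwefrfmh

Each output is the input with this applied: shift every letter 1 place backward in the alphabet (wrapping around).
Doing the same to "gmjjraxfgsgni": "fliiqzwefrfmh".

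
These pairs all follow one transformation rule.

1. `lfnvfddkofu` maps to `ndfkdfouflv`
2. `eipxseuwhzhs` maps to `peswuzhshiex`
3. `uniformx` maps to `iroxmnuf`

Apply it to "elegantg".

Looking at the pairs, the operation is to swap each adjacent pair of characters (1↔2, 3↔4, ...), then move the first 3 characters to the end (rotate left by 3).
On "elegantg": the first step gives "legenagt", and the second then gives "enagtleg".

enagtleg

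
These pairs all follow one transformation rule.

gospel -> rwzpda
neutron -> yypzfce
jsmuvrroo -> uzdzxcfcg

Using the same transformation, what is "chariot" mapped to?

neszltc

Rule — take characters alternately from the front and the back (1st, last, 2nd, 2nd-last, ...), then shift every letter 11 places forward in the alphabet (wrapping around).
Applying that to "chariot" gives "neszltc".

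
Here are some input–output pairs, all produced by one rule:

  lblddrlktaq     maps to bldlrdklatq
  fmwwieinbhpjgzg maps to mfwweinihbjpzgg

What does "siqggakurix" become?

Each output is the input with this applied: swap each adjacent pair of characters (1↔2, 3↔4, ...).
So "siqggakurix" becomes "isgqagukirx".

isgqagukirx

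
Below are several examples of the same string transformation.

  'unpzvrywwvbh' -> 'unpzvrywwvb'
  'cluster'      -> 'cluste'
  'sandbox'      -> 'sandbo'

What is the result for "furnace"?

furnac

In each case the input is transformed by: delete the last character.
So "furnace" becomes "furnac".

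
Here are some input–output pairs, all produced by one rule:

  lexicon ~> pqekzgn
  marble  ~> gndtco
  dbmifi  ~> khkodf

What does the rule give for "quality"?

Rule — reverse the string, then shift every letter 2 places forward in the alphabet (wrapping around).
Applying both steps to "quality": "ytilauq", then "avkncws".

avkncws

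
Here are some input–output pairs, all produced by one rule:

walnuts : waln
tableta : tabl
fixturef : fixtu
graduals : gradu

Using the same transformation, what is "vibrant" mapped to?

vibr

In each case the input is transformed by: delete the last 3 characters.
For "vibrant" the result is "vibr".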